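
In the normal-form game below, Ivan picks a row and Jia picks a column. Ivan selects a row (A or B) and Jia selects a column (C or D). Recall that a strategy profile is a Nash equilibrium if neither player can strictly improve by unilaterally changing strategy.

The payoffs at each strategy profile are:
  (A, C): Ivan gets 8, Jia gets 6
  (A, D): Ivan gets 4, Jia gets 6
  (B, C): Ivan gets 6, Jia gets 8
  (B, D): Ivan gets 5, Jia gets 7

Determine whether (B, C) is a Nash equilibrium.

At (B, C), Ivan earns 6; switching to A would give 8, so Ivan would deviate.
Jia earns 8; switching to D would give 7, so Jia has no profitable deviation.
Since at least one player can profitably deviate, this is not a Nash equilibrium.

No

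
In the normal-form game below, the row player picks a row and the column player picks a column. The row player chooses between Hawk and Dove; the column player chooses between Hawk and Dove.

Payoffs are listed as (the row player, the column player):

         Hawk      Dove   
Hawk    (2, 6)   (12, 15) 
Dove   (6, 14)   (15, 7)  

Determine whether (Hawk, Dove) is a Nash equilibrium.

At (Hawk, Dove), the row player earns 12; switching to Dove would give 15, so the row player would deviate.
The column player earns 15; switching to Hawk would give 6, so the column player has no profitable deviation.
Since at least one player can profitably deviate, this is not a Nash equilibrium.

No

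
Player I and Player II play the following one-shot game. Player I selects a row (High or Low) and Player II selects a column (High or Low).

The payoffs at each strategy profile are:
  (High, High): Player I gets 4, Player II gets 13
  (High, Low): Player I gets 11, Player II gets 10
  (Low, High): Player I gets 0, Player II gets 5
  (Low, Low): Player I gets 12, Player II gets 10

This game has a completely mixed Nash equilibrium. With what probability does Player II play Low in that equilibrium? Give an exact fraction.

4/5

Let c be the probability that Player II plays High. In a completely mixed equilibrium, Player I must be indifferent between High and Low.
Player I's expected payoff from High is 4c + 11(1−c); from Low it is 12(1−c).
Setting these equal: −7c + 11 = −12c + 12, so c = 1/5.
Therefore Player II plays Low with probability 1 − 1/5 = 4/5.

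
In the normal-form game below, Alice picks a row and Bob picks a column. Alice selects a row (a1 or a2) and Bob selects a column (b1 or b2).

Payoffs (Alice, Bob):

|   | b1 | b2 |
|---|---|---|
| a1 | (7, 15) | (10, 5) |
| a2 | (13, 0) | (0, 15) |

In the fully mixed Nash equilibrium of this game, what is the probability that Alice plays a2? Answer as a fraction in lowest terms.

Let x be the probability that Alice plays a1. In a completely mixed equilibrium, Bob must be indifferent between b1 and b2.
Bob's expected payoff from b1 is 15x; from b2 it is 5x + 15(1−x).
Setting these equal: 15x = −10x + 15, so x = 3/5.
Therefore Alice plays a2 with probability 1 − 3/5 = 2/5.

2/5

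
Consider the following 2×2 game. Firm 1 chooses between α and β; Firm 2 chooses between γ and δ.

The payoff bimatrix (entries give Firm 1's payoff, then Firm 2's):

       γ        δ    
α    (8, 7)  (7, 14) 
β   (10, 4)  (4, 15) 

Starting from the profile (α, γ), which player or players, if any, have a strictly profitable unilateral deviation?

Firm 1 at (α, γ) earns 8; deviating to β yields 10 — a strict improvement.
Firm 2 earns 7; deviating to δ yields 14 — a strict improvement.
Both Firm 1 and Firm 2 have strictly profitable deviations.

Both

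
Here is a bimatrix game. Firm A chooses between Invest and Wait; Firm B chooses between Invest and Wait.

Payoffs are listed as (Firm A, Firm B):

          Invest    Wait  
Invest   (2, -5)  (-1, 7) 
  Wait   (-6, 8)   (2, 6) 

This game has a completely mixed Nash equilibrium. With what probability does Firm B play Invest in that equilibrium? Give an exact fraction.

Let q be the probability that Firm B plays Invest. In a completely mixed equilibrium, Firm A must be indifferent between Invest and Wait.
Firm A's expected payoff from Invest is 2q − (1−q); from Wait it is −6q + 2(1−q).
Setting these equal: 3q − 1 = −8q + 2, so q = 3/11.

3/11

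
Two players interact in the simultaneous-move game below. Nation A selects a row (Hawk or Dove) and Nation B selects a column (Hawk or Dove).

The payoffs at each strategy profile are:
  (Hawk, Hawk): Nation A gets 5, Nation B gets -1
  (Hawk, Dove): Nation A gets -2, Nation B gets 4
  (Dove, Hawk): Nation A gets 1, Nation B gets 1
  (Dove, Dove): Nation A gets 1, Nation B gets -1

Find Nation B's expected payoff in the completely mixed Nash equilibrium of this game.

3/7

First find x, the probability Nation A plays Hawk, from Nation B's indifference between Hawk and Dove: −x + (1−x) = 4x − (1−x), giving x = 2/7.
Since Nation B is indifferent in equilibrium, Nation B's expected payoff equals the payoff from either column against (2/7, 5/7). Using Hawk: −(2/7) + (5/7) = 3/7.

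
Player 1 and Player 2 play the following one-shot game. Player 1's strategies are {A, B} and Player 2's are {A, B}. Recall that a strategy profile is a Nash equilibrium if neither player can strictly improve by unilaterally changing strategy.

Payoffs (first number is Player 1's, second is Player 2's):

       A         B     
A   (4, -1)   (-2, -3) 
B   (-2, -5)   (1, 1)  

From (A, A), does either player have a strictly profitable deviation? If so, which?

Player 1 at (A, A) earns 4; deviating to B yields -2 — not better.
Player 2 earns -1; deviating to B yields -3 — not better.
Neither player can strictly improve; the profile is a Nash equilibrium.

Neither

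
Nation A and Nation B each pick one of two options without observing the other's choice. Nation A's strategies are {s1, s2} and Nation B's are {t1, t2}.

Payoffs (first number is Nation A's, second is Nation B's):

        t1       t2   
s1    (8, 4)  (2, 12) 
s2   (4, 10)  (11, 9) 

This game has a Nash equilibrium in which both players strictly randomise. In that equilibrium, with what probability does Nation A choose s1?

Let r be the probability that Nation A plays s1. In a completely mixed equilibrium, Nation B must be indifferent between t1 and t2.
Nation B's expected payoff from t1 is 4r + 10(1−r); from t2 it is 12r + 9(1−r).
Setting these equal: −6r + 10 = 3r + 9, so r = 1/9.

1/9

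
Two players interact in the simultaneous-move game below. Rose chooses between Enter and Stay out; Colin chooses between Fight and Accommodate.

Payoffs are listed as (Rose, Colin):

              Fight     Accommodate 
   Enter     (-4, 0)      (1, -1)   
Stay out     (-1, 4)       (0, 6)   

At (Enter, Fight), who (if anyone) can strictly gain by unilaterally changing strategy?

Rose

Rose at (Enter, Fight) earns -4; deviating to Stay out yields -1 — a strict improvement.
Colin earns 0; deviating to Accommodate yields -1 — not better.
Only Rose has a strictly profitable deviation.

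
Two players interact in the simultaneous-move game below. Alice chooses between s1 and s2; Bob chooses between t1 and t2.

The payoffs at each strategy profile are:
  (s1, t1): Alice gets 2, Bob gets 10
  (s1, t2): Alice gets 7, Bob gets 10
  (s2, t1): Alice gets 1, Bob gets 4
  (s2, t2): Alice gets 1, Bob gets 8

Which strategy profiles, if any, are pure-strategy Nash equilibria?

(s1, t1): Alice gets 2 ≥ 1 from s2, and Bob gets 10 ≥ 10 from t2 — Nash equilibrium.
(s1, t2): Alice gets 7 ≥ 1 from s2, and Bob gets 10 ≥ 10 from t1 — Nash equilibrium.
(s2, t1): Alice prefers s1 (2 > 1); Bob prefers t2 (8 > 4) — not an equilibrium.
(s2, t2): Alice prefers s1 (7 > 1) — not an equilibrium.

(s1, t1) and (s1, t2)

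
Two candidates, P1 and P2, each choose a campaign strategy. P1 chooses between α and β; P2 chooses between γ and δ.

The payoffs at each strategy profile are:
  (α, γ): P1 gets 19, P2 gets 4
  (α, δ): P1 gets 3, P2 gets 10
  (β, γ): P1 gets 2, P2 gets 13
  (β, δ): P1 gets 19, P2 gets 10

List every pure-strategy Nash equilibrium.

none

(α, γ): P2 prefers δ (10 > 4) — not an equilibrium.
(α, δ): P1 prefers β (19 > 3) — not an equilibrium.
(β, γ): P1 prefers α (19 > 2) — not an equilibrium.
(β, δ): P2 prefers γ (13 > 10) — not an equilibrium.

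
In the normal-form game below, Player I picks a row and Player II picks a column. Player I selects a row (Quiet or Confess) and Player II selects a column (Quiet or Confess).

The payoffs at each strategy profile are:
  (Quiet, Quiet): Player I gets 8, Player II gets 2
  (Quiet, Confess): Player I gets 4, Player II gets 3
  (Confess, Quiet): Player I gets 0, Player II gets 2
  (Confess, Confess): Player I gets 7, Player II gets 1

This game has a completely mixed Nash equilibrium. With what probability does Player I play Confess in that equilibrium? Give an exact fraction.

1/2

Let p be the probability that Player I plays Quiet. In a completely mixed equilibrium, Player II must be indifferent between Quiet and Confess.
Player II's expected payoff from Quiet is 2p + 2(1−p); from Confess it is 3p + (1−p).
Setting these equal: 2 = 2p + 1, so p = 1/2.
Therefore Player I plays Confess with probability 1 − 1/2 = 1/2.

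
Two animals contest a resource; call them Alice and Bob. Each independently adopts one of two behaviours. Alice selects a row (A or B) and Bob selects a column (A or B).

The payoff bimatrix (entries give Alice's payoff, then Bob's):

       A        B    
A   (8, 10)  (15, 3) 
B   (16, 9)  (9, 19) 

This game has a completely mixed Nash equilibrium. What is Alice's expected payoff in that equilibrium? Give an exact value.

First find y, the probability Bob plays A, from Alice's indifference between A and B: 8y + 15(1−y) = 16y + 9(1−y), giving y = 3/7.
Since Alice is indifferent in equilibrium, Alice's expected payoff equals the payoff from either row against (3/7, 4/7). Using A: 8(3/7) + 15(4/7) = 12.

12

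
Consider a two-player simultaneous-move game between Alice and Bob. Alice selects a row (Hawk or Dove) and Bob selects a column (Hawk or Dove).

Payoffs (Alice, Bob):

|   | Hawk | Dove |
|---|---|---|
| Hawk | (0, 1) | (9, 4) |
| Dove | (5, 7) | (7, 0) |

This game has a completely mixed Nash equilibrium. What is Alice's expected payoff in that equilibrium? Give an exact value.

First find q, the probability Bob plays Hawk, from Alice's indifference between Hawk and Dove: 9(1−q) = 5q + 7(1−q), giving q = 2/7.
Since Alice is indifferent in equilibrium, Alice's expected payoff equals the payoff from either row against (2/7, 5/7). Using Hawk: 9(5/7) = 45/7.

45/7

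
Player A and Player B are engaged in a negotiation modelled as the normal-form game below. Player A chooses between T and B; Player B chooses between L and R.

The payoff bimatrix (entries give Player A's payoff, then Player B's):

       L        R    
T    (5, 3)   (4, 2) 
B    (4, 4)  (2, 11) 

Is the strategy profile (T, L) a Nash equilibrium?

At (T, L), Player A earns 5; switching to B would give 4, so Player A has no profitable deviation.
Player B earns 3; switching to R would give 2, so Player B has no profitable deviation.
Neither player can gain by a unilateral deviation, so this profile is a Nash equilibrium.

Yes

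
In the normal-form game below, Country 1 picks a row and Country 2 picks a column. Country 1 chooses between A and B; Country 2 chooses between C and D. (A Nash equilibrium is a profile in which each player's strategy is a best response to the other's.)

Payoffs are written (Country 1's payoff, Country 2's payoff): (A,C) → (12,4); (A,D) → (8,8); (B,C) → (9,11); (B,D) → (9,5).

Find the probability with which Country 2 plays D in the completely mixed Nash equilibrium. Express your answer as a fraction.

3/4

Let c be the probability that Country 2 plays C. In a completely mixed equilibrium, Country 1 must be indifferent between A and B.
Country 1's expected payoff from A is 12c + 8(1−c); from B it is 9c + 9(1−c).
Setting these equal: 4c + 8 = 9, so c = 1/4.
Therefore Country 2 plays D with probability 1 − 1/4 = 3/4.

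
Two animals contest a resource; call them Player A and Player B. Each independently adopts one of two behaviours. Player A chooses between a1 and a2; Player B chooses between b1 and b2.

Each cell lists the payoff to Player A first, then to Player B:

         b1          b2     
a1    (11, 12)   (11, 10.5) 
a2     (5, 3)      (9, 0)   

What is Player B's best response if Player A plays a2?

Against a2, Player B earns 3 from b1 and 0 from b2.
So b1 is the best response.

b1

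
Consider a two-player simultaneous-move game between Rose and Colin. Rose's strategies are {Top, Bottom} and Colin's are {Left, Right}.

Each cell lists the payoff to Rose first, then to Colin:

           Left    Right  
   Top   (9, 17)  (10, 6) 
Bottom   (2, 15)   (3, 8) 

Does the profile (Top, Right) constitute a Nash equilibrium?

At (Top, Right), Rose earns 10; switching to Bottom would give 3, so Rose has no profitable deviation.
Colin earns 6; switching to Left would give 17, so Colin would deviate.
Since at least one player can profitably deviate, this is not a Nash equilibrium.

No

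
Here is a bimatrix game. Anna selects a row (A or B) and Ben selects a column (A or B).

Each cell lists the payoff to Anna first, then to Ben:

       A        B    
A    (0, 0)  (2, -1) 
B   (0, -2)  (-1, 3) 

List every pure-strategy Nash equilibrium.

(A, A): Anna gets 0 ≥ 0 from B, and Ben gets 0 ≥ -1 from B — Nash equilibrium.
(A, B): Ben prefers A (0 > -1) — not an equilibrium.
(B, A): Ben prefers B (3 > -2) — not an equilibrium.
(B, B): Anna prefers A (2 > -1) — not an equilibrium.

(A, A)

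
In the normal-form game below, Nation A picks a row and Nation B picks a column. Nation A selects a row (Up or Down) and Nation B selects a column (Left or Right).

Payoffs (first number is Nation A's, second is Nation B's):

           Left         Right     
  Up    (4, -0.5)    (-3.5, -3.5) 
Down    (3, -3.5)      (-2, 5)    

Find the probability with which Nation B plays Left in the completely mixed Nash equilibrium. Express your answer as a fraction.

3/5

Let q be the probability that Nation B plays Left. In a completely mixed equilibrium, Nation A must be indifferent between Up and Down.
Nation A's expected payoff from Up is 4q − 3.5(1−q); from Down it is 3q − 2(1−q).
Setting these equal: 7.5q − 3.5 = 5q − 2, so q = 3/5.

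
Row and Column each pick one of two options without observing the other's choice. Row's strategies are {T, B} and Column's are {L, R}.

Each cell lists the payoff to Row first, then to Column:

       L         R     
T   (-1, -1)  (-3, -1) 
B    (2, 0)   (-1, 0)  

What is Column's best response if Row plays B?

Against B, Column earns 0 from L and 0 from R.
So either strategy is a best response.

either — both L and R are best responses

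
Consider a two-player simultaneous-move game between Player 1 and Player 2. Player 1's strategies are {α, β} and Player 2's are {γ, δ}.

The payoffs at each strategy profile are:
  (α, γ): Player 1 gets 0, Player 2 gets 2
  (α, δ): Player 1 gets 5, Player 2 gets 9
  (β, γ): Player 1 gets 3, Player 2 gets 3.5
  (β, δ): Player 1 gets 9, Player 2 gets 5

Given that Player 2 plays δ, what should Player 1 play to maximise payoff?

Against δ, Player 1 earns 5 from α and 9 from β.
So β is the best response.

β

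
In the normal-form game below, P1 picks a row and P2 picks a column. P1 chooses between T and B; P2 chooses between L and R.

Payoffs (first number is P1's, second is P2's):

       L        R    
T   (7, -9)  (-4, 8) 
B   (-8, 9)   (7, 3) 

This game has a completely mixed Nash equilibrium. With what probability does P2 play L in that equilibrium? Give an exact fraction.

Let y be the probability that P2 plays L. In a completely mixed equilibrium, P1 must be indifferent between T and B.
P1's expected payoff from T is 7y − 4(1−y); from B it is −8y + 7(1−y).
Setting these equal: 11y − 4 = −15y + 7, so y = 11/26.

11/26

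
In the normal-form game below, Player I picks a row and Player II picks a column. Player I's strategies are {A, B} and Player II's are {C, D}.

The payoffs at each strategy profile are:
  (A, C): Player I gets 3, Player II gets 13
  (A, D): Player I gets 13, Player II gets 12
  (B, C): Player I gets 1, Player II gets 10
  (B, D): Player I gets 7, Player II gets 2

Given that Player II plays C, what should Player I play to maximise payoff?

A

Against C, Player I earns 3 from A and 1 from B.
So A is the best response.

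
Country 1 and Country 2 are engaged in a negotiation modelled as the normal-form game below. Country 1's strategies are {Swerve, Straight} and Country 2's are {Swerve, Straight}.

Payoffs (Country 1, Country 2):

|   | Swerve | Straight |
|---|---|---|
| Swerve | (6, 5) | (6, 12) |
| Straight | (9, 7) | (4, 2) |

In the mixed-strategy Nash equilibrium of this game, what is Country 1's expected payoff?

First find q, the probability Country 2 plays Swerve, from Country 1's indifference between Swerve and Straight: 6q + 6(1−q) = 9q + 4(1−q), giving q = 2/5.
Since Country 1 is indifferent in equilibrium, Country 1's expected payoff equals the payoff from either row against (2/5, 3/5). Using Swerve: 6(2/5) + 6(3/5) = 6.

6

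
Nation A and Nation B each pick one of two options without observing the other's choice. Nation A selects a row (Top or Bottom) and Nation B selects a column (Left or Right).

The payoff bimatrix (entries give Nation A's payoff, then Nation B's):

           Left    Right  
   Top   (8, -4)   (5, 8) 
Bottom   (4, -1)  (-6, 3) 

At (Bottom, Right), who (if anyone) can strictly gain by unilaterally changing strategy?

Nation A at (Bottom, Right) earns -6; deviating to Top yields 5 — a strict improvement.
Nation B earns 3; deviating to Left yields -1 — not better.
Only Nation A has a strictly profitable deviation.

Nation A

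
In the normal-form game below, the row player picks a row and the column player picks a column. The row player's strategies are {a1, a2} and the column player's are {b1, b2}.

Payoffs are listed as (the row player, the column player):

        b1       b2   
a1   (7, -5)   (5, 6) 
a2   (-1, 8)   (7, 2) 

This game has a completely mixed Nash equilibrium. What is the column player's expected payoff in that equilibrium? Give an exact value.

First find x, the probability the row player plays a1, from the column player's indifference between b1 and b2: −5x + 8(1−x) = 6x + 2(1−x), giving x = 6/17.
Since the column player is indifferent in equilibrium, the column player's expected payoff equals the payoff from either column against (6/17, 11/17). Using b1: −5(6/17) + 8(11/17) = 58/17.

58/17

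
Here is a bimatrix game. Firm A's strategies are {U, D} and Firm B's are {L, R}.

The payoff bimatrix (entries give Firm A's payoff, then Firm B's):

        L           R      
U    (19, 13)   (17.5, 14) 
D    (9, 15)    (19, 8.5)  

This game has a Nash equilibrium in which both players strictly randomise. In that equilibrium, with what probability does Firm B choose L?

Let c be the probability that Firm B plays L. In a completely mixed equilibrium, Firm A must be indifferent between U and D.
Firm A's expected payoff from U is 19c + 17.5(1−c); from D it is 9c + 19(1−c).
Setting these equal: 1.5c + 17.5 = −10c + 19, so c = 3/23.

3/23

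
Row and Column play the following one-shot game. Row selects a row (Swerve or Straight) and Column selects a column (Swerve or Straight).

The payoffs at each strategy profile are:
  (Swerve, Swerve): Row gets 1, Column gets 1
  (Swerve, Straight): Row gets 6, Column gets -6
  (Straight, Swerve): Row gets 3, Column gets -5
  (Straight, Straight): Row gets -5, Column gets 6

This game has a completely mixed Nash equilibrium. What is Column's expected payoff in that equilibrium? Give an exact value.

First find p, the probability Row plays Swerve, from Column's indifference between Swerve and Straight: p − 5(1−p) = −6p + 6(1−p), giving p = 11/18.
Since Column is indifferent in equilibrium, Column's expected payoff equals the payoff from either column against (11/18, 7/18). Using Swerve: (11/18) − 5(7/18) = -4/3.

-4/3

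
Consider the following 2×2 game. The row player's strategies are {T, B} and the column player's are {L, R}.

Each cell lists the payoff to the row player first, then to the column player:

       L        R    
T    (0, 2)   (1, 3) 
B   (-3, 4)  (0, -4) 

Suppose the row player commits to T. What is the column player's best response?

R

Against T, the column player earns 2 from L and 3 from R.
So R is the best response.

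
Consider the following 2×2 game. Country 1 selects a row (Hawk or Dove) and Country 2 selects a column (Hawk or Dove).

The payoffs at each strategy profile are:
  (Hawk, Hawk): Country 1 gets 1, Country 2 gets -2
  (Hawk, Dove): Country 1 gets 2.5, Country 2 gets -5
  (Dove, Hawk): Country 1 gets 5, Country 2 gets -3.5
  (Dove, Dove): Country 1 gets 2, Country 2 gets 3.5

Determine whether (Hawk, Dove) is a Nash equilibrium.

No

At (Hawk, Dove), Country 1 earns 2.5; switching to Dove would give 2, so Country 1 has no profitable deviation.
Country 2 earns -5; switching to Hawk would give -2, so Country 2 would deviate.
Since at least one player can profitably deviate, this is not a Nash equilibrium.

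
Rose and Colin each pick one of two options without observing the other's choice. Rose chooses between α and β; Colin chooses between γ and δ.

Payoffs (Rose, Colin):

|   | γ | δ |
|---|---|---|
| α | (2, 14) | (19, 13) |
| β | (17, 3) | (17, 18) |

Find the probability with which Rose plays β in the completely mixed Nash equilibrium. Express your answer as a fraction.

Let p be the probability that Rose plays α. In a completely mixed equilibrium, Colin must be indifferent between γ and δ.
Colin's expected payoff from γ is 14p + 3(1−p); from δ it is 13p + 18(1−p).
Setting these equal: 11p + 3 = −5p + 18, so p = 15/16.
Therefore Rose plays β with probability 1 − 15/16 = 1/16.

1/16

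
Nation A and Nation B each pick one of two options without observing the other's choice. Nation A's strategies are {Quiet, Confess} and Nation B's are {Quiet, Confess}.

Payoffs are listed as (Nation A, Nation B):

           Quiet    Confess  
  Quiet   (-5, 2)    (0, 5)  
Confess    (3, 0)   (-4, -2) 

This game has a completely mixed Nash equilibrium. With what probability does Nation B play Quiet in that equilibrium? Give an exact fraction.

Let y be the probability that Nation B plays Quiet. In a completely mixed equilibrium, Nation A must be indifferent between Quiet and Confess.
Nation A's expected payoff from Quiet is −5y; from Confess it is 3y − 4(1−y).
Setting these equal: −5y = 7y − 4, so y = 1/3.

1/3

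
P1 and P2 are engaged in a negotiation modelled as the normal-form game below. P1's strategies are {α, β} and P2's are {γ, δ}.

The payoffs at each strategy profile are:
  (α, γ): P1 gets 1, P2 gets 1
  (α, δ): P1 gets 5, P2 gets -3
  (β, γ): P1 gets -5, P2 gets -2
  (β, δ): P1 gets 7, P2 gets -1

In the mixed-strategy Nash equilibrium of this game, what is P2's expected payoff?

First find p, the probability P1 plays α, from P2's indifference between γ and δ: p − 2(1−p) = −3p − (1−p), giving p = 1/5.
Since P2 is indifferent in equilibrium, P2's expected payoff equals the payoff from either column against (1/5, 4/5). Using γ: (1/5) − 2(4/5) = -7/5.

-7/5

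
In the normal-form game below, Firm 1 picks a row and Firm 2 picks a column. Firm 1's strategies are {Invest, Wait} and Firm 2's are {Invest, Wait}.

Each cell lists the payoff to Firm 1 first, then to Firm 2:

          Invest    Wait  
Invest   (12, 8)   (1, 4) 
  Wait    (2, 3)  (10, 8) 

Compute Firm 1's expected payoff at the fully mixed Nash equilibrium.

First find y, the probability Firm 2 plays Invest, from Firm 1's indifference between Invest and Wait: 12y + (1−y) = 2y + 10(1−y), giving y = 9/19.
Since Firm 1 is indifferent in equilibrium, Firm 1's expected payoff equals the payoff from either row against (9/19, 10/19). Using Invest: 12(9/19) + (10/19) = 118/19.

118/19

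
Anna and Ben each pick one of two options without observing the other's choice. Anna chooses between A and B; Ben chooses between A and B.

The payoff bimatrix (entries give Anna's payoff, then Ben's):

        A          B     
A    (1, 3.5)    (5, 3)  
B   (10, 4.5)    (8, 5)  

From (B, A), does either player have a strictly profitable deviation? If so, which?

Anna at (B, A) earns 10; deviating to A yields 1 — not better.
Ben earns 4.5; deviating to B yields 5 — a strict improvement.
Only Ben has a strictly profitable deviation.

Ben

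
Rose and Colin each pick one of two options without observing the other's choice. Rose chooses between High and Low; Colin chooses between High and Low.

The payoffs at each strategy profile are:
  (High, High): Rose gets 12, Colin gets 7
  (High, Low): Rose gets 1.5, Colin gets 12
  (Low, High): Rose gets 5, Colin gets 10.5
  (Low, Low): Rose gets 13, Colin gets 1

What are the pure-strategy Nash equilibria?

(High, High): Colin prefers Low (12 > 7) — not an equilibrium.
(High, Low): Rose prefers Low (13 > 1.5) — not an equilibrium.
(Low, High): Rose prefers High (12 > 5) — not an equilibrium.
(Low, Low): Colin prefers High (10.5 > 1) — not an equilibrium.

none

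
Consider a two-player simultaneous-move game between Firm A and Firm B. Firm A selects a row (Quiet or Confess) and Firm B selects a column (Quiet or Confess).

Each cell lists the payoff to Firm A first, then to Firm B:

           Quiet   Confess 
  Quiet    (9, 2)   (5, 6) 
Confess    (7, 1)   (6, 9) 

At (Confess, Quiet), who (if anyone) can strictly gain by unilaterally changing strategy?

Both

Firm A at (Confess, Quiet) earns 7; deviating to Quiet yields 9 — a strict improvement.
Firm B earns 1; deviating to Confess yields 9 — a strict improvement.
Both Firm A and Firm B have strictly profitable deviations.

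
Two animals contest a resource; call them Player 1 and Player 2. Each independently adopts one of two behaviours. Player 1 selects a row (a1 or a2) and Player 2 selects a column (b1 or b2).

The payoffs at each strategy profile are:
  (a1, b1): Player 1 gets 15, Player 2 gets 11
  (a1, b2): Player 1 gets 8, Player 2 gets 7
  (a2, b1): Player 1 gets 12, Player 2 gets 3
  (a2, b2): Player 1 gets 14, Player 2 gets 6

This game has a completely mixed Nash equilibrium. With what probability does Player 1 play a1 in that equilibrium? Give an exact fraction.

3/7

Let r be the probability that Player 1 plays a1. In a completely mixed equilibrium, Player 2 must be indifferent between b1 and b2.
Player 2's expected payoff from b1 is 11r + 3(1−r); from b2 it is 7r + 6(1−r).
Setting these equal: 8r + 3 = r + 6, so r = 3/7.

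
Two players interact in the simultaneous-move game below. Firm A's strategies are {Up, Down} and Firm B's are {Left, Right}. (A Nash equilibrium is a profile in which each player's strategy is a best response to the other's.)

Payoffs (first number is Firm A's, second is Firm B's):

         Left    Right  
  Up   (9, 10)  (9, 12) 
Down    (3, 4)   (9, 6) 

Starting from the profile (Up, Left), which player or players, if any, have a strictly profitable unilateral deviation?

Firm B

Firm A at (Up, Left) earns 9; deviating to Down yields 3 — not better.
Firm B earns 10; deviating to Right yields 12 — a strict improvement.
Only Firm B has a strictly profitable deviation.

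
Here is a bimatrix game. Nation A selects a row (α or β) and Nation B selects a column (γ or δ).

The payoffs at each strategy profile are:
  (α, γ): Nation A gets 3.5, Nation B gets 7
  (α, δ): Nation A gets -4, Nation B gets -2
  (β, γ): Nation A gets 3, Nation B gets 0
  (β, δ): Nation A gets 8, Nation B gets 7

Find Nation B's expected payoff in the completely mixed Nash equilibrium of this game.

First find x, the probability Nation A plays α, from Nation B's indifference between γ and δ: 7x = −2x + 7(1−x), giving x = 7/16.
Since Nation B is indifferent in equilibrium, Nation B's expected payoff equals the payoff from either column against (7/16, 9/16). Using γ: 7(7/16) = 49/16.

49/16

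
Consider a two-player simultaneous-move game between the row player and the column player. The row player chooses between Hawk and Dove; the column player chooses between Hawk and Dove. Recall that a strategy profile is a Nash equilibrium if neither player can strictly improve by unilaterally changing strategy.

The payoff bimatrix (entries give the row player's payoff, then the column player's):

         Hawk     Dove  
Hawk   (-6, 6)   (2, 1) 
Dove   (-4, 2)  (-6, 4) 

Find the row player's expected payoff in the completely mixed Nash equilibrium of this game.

First find q, the probability the column player plays Hawk, from the row player's indifference between Hawk and Dove: −6q + 2(1−q) = −4q − 6(1−q), giving q = 4/5.
Since the row player is indifferent in equilibrium, the row player's expected payoff equals the payoff from either row against (4/5, 1/5). Using Hawk: −6(4/5) + 2(1/5) = -22/5.

-22/5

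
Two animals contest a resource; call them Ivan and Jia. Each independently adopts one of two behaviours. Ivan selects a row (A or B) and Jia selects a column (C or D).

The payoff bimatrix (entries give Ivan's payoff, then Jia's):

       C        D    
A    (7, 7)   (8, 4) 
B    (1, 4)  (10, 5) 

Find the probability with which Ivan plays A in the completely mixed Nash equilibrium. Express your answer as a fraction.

1/4

Let p be the probability that Ivan plays A. In a completely mixed equilibrium, Jia must be indifferent between C and D.
Jia's expected payoff from C is 7p + 4(1−p); from D it is 4p + 5(1−p).
Setting these equal: 3p + 4 = −p + 5, so p = 1/4.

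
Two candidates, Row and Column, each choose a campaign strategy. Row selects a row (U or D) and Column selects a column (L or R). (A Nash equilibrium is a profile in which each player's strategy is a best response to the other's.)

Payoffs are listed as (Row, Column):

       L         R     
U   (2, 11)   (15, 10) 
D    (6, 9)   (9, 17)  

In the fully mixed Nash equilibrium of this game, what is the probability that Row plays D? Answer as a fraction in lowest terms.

Let x be the probability that Row plays U. In a completely mixed equilibrium, Column must be indifferent between L and R.
Column's expected payoff from L is 11x + 9(1−x); from R it is 10x + 17(1−x).
Setting these equal: 2x + 9 = −7x + 17, so x = 8/9.
Therefore Row plays D with probability 1 − 8/9 = 1/9.

1/9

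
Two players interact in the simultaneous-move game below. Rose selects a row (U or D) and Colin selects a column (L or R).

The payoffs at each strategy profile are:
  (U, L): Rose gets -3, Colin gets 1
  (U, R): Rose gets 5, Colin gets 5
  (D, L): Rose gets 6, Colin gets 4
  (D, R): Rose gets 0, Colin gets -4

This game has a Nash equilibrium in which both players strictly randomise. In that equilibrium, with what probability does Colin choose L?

5/14

Let q be the probability that Colin plays L. In a completely mixed equilibrium, Rose must be indifferent between U and D.
Rose's expected payoff from U is −3q + 5(1−q); from D it is 6q.
Setting these equal: −8q + 5 = 6q, so q = 5/14.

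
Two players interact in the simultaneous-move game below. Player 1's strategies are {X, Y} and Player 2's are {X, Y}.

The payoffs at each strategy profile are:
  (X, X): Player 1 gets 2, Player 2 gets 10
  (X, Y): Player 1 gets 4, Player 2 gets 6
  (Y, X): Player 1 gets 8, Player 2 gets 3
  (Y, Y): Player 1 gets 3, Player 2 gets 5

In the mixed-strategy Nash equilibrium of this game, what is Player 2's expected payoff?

16/3

First find p, the probability Player 1 plays X, from Player 2's indifference between X and Y: 10p + 3(1−p) = 6p + 5(1−p), giving p = 1/3.
Since Player 2 is indifferent in equilibrium, Player 2's expected payoff equals the payoff from either column against (1/3, 2/3). Using X: 10(1/3) + 3(2/3) = 16/3.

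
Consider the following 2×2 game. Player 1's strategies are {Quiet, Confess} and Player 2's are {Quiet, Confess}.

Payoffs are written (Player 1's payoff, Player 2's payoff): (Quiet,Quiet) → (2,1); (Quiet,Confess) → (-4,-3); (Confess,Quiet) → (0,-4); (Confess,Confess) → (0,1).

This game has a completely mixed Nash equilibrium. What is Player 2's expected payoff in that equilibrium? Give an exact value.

First find p, the probability Player 1 plays Quiet, from Player 2's indifference between Quiet and Confess: p − 4(1−p) = −3p + (1−p), giving p = 5/9.
Since Player 2 is indifferent in equilibrium, Player 2's expected payoff equals the payoff from either column against (5/9, 4/9). Using Quiet: (5/9) − 4(4/9) = -11/9.

-11/9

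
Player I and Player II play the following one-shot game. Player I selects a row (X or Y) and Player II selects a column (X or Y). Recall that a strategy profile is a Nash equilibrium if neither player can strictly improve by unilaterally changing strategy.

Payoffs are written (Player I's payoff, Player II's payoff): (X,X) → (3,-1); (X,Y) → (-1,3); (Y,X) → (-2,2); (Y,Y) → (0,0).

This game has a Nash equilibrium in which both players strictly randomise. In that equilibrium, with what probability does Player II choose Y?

5/6

Let q be the probability that Player II plays X. In a completely mixed equilibrium, Player I must be indifferent between X and Y.
Player I's expected payoff from X is 3q − (1−q); from Y it is −2q.
Setting these equal: 4q − 1 = −2q, so q = 1/6.
Therefore Player II plays Y with probability 1 − 1/6 = 5/6.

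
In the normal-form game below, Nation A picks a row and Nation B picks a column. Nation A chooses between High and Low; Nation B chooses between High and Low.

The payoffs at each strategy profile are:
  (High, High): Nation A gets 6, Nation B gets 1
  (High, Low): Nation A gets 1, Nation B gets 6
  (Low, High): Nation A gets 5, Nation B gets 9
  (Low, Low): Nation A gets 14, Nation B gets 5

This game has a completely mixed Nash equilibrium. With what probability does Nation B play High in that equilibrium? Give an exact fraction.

13/14

Let y be the probability that Nation B plays High. In a completely mixed equilibrium, Nation A must be indifferent between High and Low.
Nation A's expected payoff from High is 6y + (1−y); from Low it is 5y + 14(1−y).
Setting these equal: 5y + 1 = −9y + 14, so y = 13/14.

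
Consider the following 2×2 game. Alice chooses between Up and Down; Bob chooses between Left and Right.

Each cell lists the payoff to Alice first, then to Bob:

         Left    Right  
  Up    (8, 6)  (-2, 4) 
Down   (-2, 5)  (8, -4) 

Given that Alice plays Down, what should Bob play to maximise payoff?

Left

Against Down, Bob earns 5 from Left and -4 from Right.
So Left is the best response.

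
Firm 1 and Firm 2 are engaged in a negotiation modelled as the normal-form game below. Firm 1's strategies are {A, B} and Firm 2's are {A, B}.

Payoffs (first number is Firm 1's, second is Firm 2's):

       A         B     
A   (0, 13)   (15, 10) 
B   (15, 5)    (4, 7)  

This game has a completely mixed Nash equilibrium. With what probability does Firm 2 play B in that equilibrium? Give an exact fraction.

Let c be the probability that Firm 2 plays A. In a completely mixed equilibrium, Firm 1 must be indifferent between A and B.
Firm 1's expected payoff from A is 15(1−c); from B it is 15c + 4(1−c).
Setting these equal: −15c + 15 = 11c + 4, so c = 11/26.
Therefore Firm 2 plays B with probability 1 − 11/26 = 15/26.

15/26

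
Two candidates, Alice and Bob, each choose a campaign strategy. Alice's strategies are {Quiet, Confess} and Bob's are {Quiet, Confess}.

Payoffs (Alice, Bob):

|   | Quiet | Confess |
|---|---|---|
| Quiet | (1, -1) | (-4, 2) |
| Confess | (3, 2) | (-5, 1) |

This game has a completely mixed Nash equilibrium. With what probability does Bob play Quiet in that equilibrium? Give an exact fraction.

Let q be the probability that Bob plays Quiet. In a completely mixed equilibrium, Alice must be indifferent between Quiet and Confess.
Alice's expected payoff from Quiet is q − 4(1−q); from Confess it is 3q − 5(1−q).
Setting these equal: 5q − 4 = 8q − 5, so q = 1/3.

1/3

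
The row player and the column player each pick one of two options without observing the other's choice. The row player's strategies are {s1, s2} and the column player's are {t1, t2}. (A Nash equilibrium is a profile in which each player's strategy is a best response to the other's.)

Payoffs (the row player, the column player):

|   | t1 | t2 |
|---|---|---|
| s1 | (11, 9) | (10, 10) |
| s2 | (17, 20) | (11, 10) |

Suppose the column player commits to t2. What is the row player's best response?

s2

Against t2, the row player earns 10 from s1 and 11 from s2.
So s2 is the best response.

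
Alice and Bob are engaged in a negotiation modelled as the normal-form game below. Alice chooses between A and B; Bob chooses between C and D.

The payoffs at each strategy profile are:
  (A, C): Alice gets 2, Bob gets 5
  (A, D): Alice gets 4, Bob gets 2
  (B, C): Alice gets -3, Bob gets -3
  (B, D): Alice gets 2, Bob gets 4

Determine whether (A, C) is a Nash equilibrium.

At (A, C), Alice earns 2; switching to B would give -3, so Alice has no profitable deviation.
Bob earns 5; switching to D would give 2, so Bob has no profitable deviation.
Neither player can gain by a unilateral deviation, so this profile is a Nash equilibrium.

Yes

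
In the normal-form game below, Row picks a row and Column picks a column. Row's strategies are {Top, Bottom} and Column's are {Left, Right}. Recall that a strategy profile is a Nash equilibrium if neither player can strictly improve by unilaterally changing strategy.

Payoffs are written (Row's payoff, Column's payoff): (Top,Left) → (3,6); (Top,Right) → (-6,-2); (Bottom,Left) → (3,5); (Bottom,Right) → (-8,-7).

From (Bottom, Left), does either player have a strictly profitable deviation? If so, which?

Row at (Bottom, Left) earns 3; deviating to Top yields 3 — not better.
Column earns 5; deviating to Right yields -7 — not better.
Neither player can strictly improve; the profile is a Nash equilibrium.

Neither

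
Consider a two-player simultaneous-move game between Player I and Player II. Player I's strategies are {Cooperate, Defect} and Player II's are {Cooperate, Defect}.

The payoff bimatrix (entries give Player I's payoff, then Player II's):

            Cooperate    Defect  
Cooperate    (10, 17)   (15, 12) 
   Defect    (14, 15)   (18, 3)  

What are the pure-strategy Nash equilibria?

(Defect, Cooperate)

(Cooperate, Cooperate): Player I prefers Defect (14 > 10) — not an equilibrium.
(Cooperate, Defect): Player I prefers Defect (18 > 15); Player II prefers Cooperate (17 > 12) — not an equilibrium.
(Defect, Cooperate): Player I gets 14 ≥ 10 from Cooperate, and Player II gets 15 ≥ 3 from Defect — Nash equilibrium.
(Defect, Defect): Player II prefers Cooperate (15 > 3) — not an equilibrium.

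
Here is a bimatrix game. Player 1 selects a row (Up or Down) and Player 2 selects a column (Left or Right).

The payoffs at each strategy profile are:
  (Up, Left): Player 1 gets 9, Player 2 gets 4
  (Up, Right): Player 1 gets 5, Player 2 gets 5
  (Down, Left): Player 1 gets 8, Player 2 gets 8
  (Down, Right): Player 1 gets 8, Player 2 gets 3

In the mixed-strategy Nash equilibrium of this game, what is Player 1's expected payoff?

First find q, the probability Player 2 plays Left, from Player 1's indifference between Up and Down: 9q + 5(1−q) = 8q + 8(1−q), giving q = 3/4.
Since Player 1 is indifferent in equilibrium, Player 1's expected payoff equals the payoff from either row against (3/4, 1/4). Using Up: 9(3/4) + 5(1/4) = 8.

8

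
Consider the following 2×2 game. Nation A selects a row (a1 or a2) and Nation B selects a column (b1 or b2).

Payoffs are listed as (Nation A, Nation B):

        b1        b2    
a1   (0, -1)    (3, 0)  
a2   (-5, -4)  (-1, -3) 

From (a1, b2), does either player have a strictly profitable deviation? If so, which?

Neither

Nation A at (a1, b2) earns 3; deviating to a2 yields -1 — not better.
Nation B earns 0; deviating to b1 yields -1 — not better.
Neither player can strictly improve; the profile is a Nash equilibrium.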